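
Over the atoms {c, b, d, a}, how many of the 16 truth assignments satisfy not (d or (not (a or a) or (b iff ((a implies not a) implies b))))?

2

Initial set: {T not (d or (not (a or a) or (b iff ((a implies not a) implies b))))}.
T not (d or (not (a or a) or (b iff ((a implies not a) implies b)))): α-rule — add F d, F (not (a or a) or (b iff ((a implies not a) implies b))).
F (not (a or a) or (b iff ((a implies not a) implies b))): α-rule — add F not (a or a), F (b iff ((a implies not a) implies b)).
F not (a or a): β-rule — branch into T a  //  T a.
  branch 1 (add T a):
    F (b iff ((a implies not a) implies b)): β-rule — branch into T b, F ((a implies not a) implies b)  //  F b, T ((a implies not a) implies b).
      branch 1.1 (add T b, F ((a implies not a) implies b)):
        F ((a implies not a) implies b): α-rule — add T (a implies not a), F b.
        × closes — contains both b and not b.
      branch 1.2 (add F b, T ((a implies not a) implies b)):
        T ((a implies not a) implies b): β-rule — branch into F (a implies not a)  //  T b.
          branch 1.2.1 (add F (a implies not a)):
            F (a implies not a): α-rule — add T a, F not a.
            ○ open, literals {a=T, b=F, d=F}.
          branch 1.2.2 (add T b):
            × closes — contains both b and not b.
  branch 2 (add T a):
    F (b iff ((a implies not a) implies b)): β-rule — branch into T b, F ((a implies not a) implies b)  //  F b, T ((a implies not a) implies b).
      branch 2.1 (add T b, F ((a implies not a) implies b)):
        F ((a implies not a) implies b): α-rule — add T (a implies not a), F b.
        × closes — contains both b and not b.
      branch 2.2 (add F b, T ((a implies not a) implies b)):
        T ((a implies not a) implies b): β-rule — branch into F (a implies not a)  //  T b.
          branch 2.2.1 (add F (a implies not a)):
            F (a implies not a): α-rule — add T a, F not a.
            ○ open, literals {a=T, b=F, d=F}.
          branch 2.2.2 (add T b):
            × closes — contains both b and not b.
4 branches closed, 2 open.
Each open branch fixes some atoms; the unmentioned ones are free. Counting distinct full assignments: branch {a=T, b=F, d=F} (c) contributes 2 new; branch {a=T, b=F, d=F} (c) contributes 0 new. Total: 2.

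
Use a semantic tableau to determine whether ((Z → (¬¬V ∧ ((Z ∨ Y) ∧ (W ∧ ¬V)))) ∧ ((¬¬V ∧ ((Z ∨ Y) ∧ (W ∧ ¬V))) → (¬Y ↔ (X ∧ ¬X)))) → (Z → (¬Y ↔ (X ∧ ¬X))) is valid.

Valid

Assume the negation and expand:
Initial set: {¬(((Z → (¬¬V ∧ ((Z ∨ Y) ∧ (W ∧ ¬V)))) ∧ ((¬¬V ∧ ((Z ∨ Y) ∧ (W ∧ ¬V))) → (¬Y ↔ (X ∧ ¬X)))) → (Z → (¬Y ↔ (X ∧ ¬X))))}.
¬(((Z → (¬¬V ∧ ((Z ∨ Y) ∧ (W ∧ ¬V)))) ∧ ((¬¬V ∧ ((Z ∨ Y) ∧ (W ∧ ¬V))) → (¬Y ↔ (X ∧ ¬X)))) → (Z → (¬Y ↔ (X ∧ ¬X)))): α-rule — add ((Z → (¬¬V ∧ ((Z ∨ Y) ∧ (W ∧ ¬V)))) ∧ ((¬¬V ∧ ((Z ∨ Y) ∧ (W ∧ ¬V))) → (¬Y ↔ (X ∧ ¬X)))), ¬(Z → (¬Y ↔ (X ∧ ¬X))).
((Z → (¬¬V ∧ ((Z ∨ Y) ∧ (W ∧ ¬V)))) ∧ ((¬¬V ∧ ((Z ∨ Y) ∧ (W ∧ ¬V))) → (¬Y ↔ (X ∧ ¬X)))): α-rule — add (Z → (¬¬V ∧ ((Z ∨ Y) ∧ (W ∧ ¬V)))), ((¬¬V ∧ ((Z ∨ Y) ∧ (W ∧ ¬V))) → (¬Y ↔ (X ∧ ¬X))).
¬(Z → (¬Y ↔ (X ∧ ¬X))): α-rule — add Z, ¬(¬Y ↔ (X ∧ ¬X)).
(Z → (¬¬V ∧ ((Z ∨ Y) ∧ (W ∧ ¬V)))): β-rule — branch into ¬Z  //  (¬¬V ∧ ((Z ∨ Y) ∧ (W ∧ ¬V))).
  branch 1 (add ¬Z):
    × closes — contains both Z and ¬Z.
  branch 2 (add (¬¬V ∧ ((Z ∨ Y) ∧ (W ∧ ¬V)))):
    (¬¬V ∧ ((Z ∨ Y) ∧ (W ∧ ¬V))): α-rule — add ¬¬V, ((Z ∨ Y) ∧ (W ∧ ¬V)).
    ¬¬V: drop double negation, giving V.
    ((Z ∨ Y) ∧ (W ∧ ¬V)): α-rule — add (Z ∨ Y), (W ∧ ¬V).
    (W ∧ ¬V): α-rule — add W, ¬V.
    × closes — contains both V and ¬V.
All 2 branches close.
Every branch closed, so the negation is unsatisfiable and the formula is valid.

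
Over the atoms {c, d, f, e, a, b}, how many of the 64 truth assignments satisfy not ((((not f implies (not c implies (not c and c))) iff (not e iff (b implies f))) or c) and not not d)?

Initial set: {T not ((((not f implies (not c implies (not c and c))) iff (not e iff (b implies f))) or c) and not not d)}.
T not ((((not f implies (not c implies (not c and c))) iff (not e iff (b implies f))) or c) and not not d): β-rule — branch into F (((not f implies (not c implies (not c and c))) iff (not e iff (b implies f))) or c)  //  F not not d.
  branch 1 (add F (((not f implies (not c implies (not c and c))) iff (not e iff (b implies f))) or c)):
    F (((not f implies (not c implies (not c and c))) iff (not e iff (b implies f))) or c): α-rule — add F ((not f implies (not c implies (not c and c))) iff (not e iff (b implies f))), F c.
    F ((not f implies (not c implies (not c and c))) iff (not e iff (b implies f))): β-rule — branch into T (not f implies (not c implies (not c and c))), F (not e iff (b implies f))  //  F (not f implies (not c implies (not c and c))), T (not e iff (b implies f)).
      branch 1.1 (add T (not f implies (not c implies (not c and c))), F (not e iff (b implies f))):
        T (not f implies (not c implies (not c and c))): β-rule — branch into F not f  //  T (not c implies (not c and c)).
          branch 1.1.1 (add F not f):
            F (not e iff (b implies f)): β-rule — branch into T not e, F (b implies f)  //  F not e, T (b implies f).
              branch 1.1.1.1 (add T not e, F (b implies f)):
                F (b implies f): α-rule — add T b, F f.
                × closes — contains both f and not f.
              branch 1.1.1.2 (add F not e, T (b implies f)):
                T (b implies f): β-rule — branch into F b  //  T f.
                  branch 1.1.1.2.1 (add F b):
                    ○ open, literals {b=false, c=false, e=true, f=true}.
                  branch 1.1.1.2.2 (add T f):
                    ○ open, literals {c=false, e=true, f=true}.
          branch 1.1.2 (add T (not c implies (not c and c))):
            F (not e iff (b implies f)): β-rule — branch into T not e, F (b implies f)  //  F not e, T (b implies f).
              branch 1.1.2.1 (add T not e, F (b implies f)):
                F (b implies f): α-rule — add T b, F f.
                T (not c implies (not c and c)): β-rule — branch into F not c  //  T (not c and c).
                  branch 1.1.2.1.1 (add F not c):
                    × closes — contains both c and not c.
                  branch 1.1.2.1.2 (add T (not c and c)):
                    T (not c and c): α-rule — add T not c, T c.
                    × closes — contains both c and not c.
              branch 1.1.2.2 (add F not e, T (b implies f)):
                T (not c implies (not c and c)): β-rule — branch into F not c  //  T (not c and c).
                  branch 1.1.2.2.1 (add F not c):
                    × closes — contains both c and not c.
                  branch 1.1.2.2.2 (add T (not c and c)):
                    T (not c and c): α-rule — add T not c, T c.
                    × closes — contains both c and not c.
      branch 1.2 (add F (not f implies (not c implies (not c and c))), T (not e iff (b implies f))):
        F (not f implies (not c implies (not c and c))): α-rule — add T not f, F (not c implies (not c and c)).
        F (not c implies (not c and c)): α-rule — add T not c, F (not c and c).
        T (not e iff (b implies f)): β-rule — branch into T not e, T (b implies f)  //  F not e, F (b implies f).
          branch 1.2.1 (add T not e, T (b implies f)):
            F (not c and c): β-rule — branch into F not c  //  F c.
              branch 1.2.1.1 (add F not c):
                × closes — contains both c and not c.
              branch 1.2.1.2 (add F c):
                T (b implies f): β-rule — branch into F b  //  T f.
                  branch 1.2.1.2.1 (add F b):
                    ○ open, literals {b=false, c=false, e=false, f=false}.
                  branch 1.2.1.2.2 (add T f):
                    × closes — contains both f and not f.
          branch 1.2.2 (add F not e, F (b implies f)):
            F (b implies f): α-rule — add T b, F f.
            F (not c and c): β-rule — branch into F not c  //  F c.
              branch 1.2.2.1 (add F not c):
                × closes — contains both c and not c.
              branch 1.2.2.2 (add F c):
                ○ open, literals {b=true, c=false, e=true, f=false}.
  branch 2 (add F not not d):
    F not not d: drop double negation, giving F d.
    ○ open, literals {d=false}.
8 branches closed, 5 open.
Each open branch fixes some atoms; the unmentioned ones are free. Counting distinct full assignments: branch {b=false, c=false, e=true, f=true} (d, a) contributes 4 new; branch {c=false, e=true, f=true} (d, a, b) contributes 4 new; branch {b=false, c=false, e=false, f=false} (d, a) contributes 4 new; branch {b=true, c=false, e=true, f=false} (d, a) contributes 4 new; branch {d=false} (c, f, e, a, b) contributes 24 new. Total: 40.

40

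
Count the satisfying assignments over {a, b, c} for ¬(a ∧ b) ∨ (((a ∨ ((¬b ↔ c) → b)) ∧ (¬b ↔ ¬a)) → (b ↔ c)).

Initial set: {(¬(a ∧ b) ∨ (((a ∨ ((¬b ↔ c) → b)) ∧ (¬b ↔ ¬a)) → (b ↔ c)))}.
(¬(a ∧ b) ∨ (((a ∨ ((¬b ↔ c) → b)) ∧ (¬b ↔ ¬a)) → (b ↔ c))): β-rule — branch into ¬(a ∧ b)  //  (((a ∨ ((¬b ↔ c) → b)) ∧ (¬b ↔ ¬a)) → (b ↔ c)).
  branch 1 (add ¬(a ∧ b)):
    ¬(a ∧ b): β-rule — branch into ¬a  //  ¬b.
      branch 1.1 (add ¬a):
        ○ open, literals {a=false}.
      branch 1.2 (add ¬b):
        ○ open, literals {b=false}.
  branch 2 (add (((a ∨ ((¬b ↔ c) → b)) ∧ (¬b ↔ ¬a)) → (b ↔ c))):
    (((a ∨ ((¬b ↔ c) → b)) ∧ (¬b ↔ ¬a)) → (b ↔ c)): β-rule — branch into ¬((a ∨ ((¬b ↔ c) → b)) ∧ (¬b ↔ ¬a))  //  (b ↔ c).
      branch 2.1 (add ¬((a ∨ ((¬b ↔ c) → b)) ∧ (¬b ↔ ¬a))):
        ¬((a ∨ ((¬b ↔ c) → b)) ∧ (¬b ↔ ¬a)): β-rule — branch into ¬(a ∨ ((¬b ↔ c) → b))  //  ¬(¬b ↔ ¬a).
          branch 2.1.1 (add ¬(a ∨ ((¬b ↔ c) → b))):
            ¬(a ∨ ((¬b ↔ c) → b)): α-rule — add ¬a, ¬((¬b ↔ c) → b).
            ¬((¬b ↔ c) → b): α-rule — add (¬b ↔ c), ¬b.
            (¬b ↔ c): β-rule — branch into ¬b, c  //  ¬¬b, ¬c.
              branch 2.1.1.1 (add ¬b, c):
                ○ open, literals {a=false, b=false, c=true}.
              branch 2.1.1.2 (add ¬¬b, ¬c):
                × closes — contains both b and ¬b.
          branch 2.1.2 (add ¬(¬b ↔ ¬a)):
            ¬(¬b ↔ ¬a): β-rule — branch into ¬b, ¬¬a  //  ¬¬b, ¬a.
              branch 2.1.2.1 (add ¬b, ¬¬a):
                ○ open, literals {a=true, b=false}.
              branch 2.1.2.2 (add ¬¬b, ¬a):
                ○ open, literals {a=false, b=true}.
      branch 2.2 (add (b ↔ c)):
        (b ↔ c): β-rule — branch into b, c  //  ¬b, ¬c.
          branch 2.2.1 (add b, c):
            ○ open, literals {b=true, c=true}.
          branch 2.2.2 (add ¬b, ¬c):
            ○ open, literals {b=false, c=false}.
1 branch closed, 7 open.
Each open branch fixes some atoms; the unmentioned ones are free. Counting distinct full assignments: branch {a=false} (b, c) contributes 4 new; branch {b=false} (a, c) contributes 2 new; branch {a=false, b=false, c=true} (none free) contributes 0 new; branch {a=true, b=false} (c) contributes 0 new; branch {a=false, b=true} (c) contributes 0 new; branch {b=true, c=true} (a) contributes 1 new; branch {b=false, c=false} (a) contributes 0 new. Total: 7.

7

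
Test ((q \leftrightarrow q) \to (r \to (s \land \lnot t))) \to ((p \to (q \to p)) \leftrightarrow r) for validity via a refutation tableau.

Not valid

Assume the negation and expand:
Initial set: {\lnot (((q \leftrightarrow q) \to (r \to (s \land \lnot t))) \to ((p \to (q \to p)) \leftrightarrow r))}.
\lnot (((q \leftrightarrow q) \to (r \to (s \land \lnot t))) \to ((p \to (q \to p)) \leftrightarrow r)): α-rule — add ((q \leftrightarrow q) \to (r \to (s \land \lnot t))), \lnot ((p \to (q \to p)) \leftrightarrow r).
((q \leftrightarrow q) \to (r \to (s \land \lnot t))): β-rule — branch into \lnot (q \leftrightarrow q)  //  (r \to (s \land \lnot t)).
  branch 1 (add \lnot (q \leftrightarrow q)):
    \lnot ((p \to (q \to p)) \leftrightarrow r): β-rule — branch into (p \to (q \to p)), \lnot r  //  \lnot (p \to (q \to p)), r.
      branch 1.1 (add (p \to (q \to p)), \lnot r):
        \lnot (q \leftrightarrow q): β-rule — branch into q, \lnot q  //  \lnot q, q.
          branch 1.1.1 (add q, \lnot q):
            × closes — contains both q and \lnot q.
          branch 1.1.2 (add \lnot q, q):
            × closes — contains both q and \lnot q.
      branch 1.2 (add \lnot (p \to (q \to p)), r):
        \lnot (p \to (q \to p)): α-rule — add p, \lnot (q \to p).
        \lnot (q \to p): α-rule — add q, \lnot p.
        × closes — contains both p and \lnot p.
  branch 2 (add (r \to (s \land \lnot t))):
    \lnot ((p \to (q \to p)) \leftrightarrow r): β-rule — branch into (p \to (q \to p)), \lnot r  //  \lnot (p \to (q \to p)), r.
      branch 2.1 (add (p \to (q \to p)), \lnot r):
        (r \to (s \land \lnot t)): β-rule — branch into \lnot r  //  (s \land \lnot t).
          branch 2.1.1 (add \lnot r):
            (p \to (q \to p)): β-rule — branch into \lnot p  //  (q \to p).
              branch 2.1.1.1 (add \lnot p):
                ○ open, literals {p=F, r=F}.
              branch 2.1.1.2 (add (q \to p)):
                (q \to p): β-rule — branch into \lnot q  //  p.
                  branch 2.1.1.2.1 (add \lnot q):
                    ○ open, literals {q=F, r=F}.
                  branch 2.1.1.2.2 (add p):
                    ○ open, literals {p=T, r=F}.
          branch 2.1.2 (add (s \land \lnot t)):
            (s \land \lnot t): α-rule — add s, \lnot t.
            (p \to (q \to p)): β-rule — branch into \lnot p  //  (q \to p).
              branch 2.1.2.1 (add \lnot p):
                ○ open, literals {p=F, r=F, s=T, t=F}.
              branch 2.1.2.2 (add (q \to p)):
                (q \to p): β-rule — branch into \lnot q  //  p.
                  branch 2.1.2.2.1 (add \lnot q):
                    ○ open, literals {q=F, r=F, s=T, t=F}.
                  branch 2.1.2.2.2 (add p):
                    ○ open, literals {p=T, r=F, s=T, t=F}.
      branch 2.2 (add \lnot (p \to (q \to p)), r):
        \lnot (p \to (q \to p)): α-rule — add p, \lnot (q \to p).
        \lnot (q \to p): α-rule — add q, \lnot p.
        × closes — contains both p and \lnot p.
4 branches closed, 6 open.
An open branch gives a countermodel: p=F, r=F (unmentioned atoms arbitrary); under it the original formula is false.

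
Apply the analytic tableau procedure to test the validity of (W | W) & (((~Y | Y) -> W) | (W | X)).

Not valid

Assume the negation and expand:
Initial set: {~((W | W) & (((~Y | Y) -> W) | (W | X)))}.
~((W | W) & (((~Y | Y) -> W) | (W | X))): β-rule — branch into ~(W | W)  //  ~(((~Y | Y) -> W) | (W | X)).
  branch 1 (add ~(W | W)):
    ~(W | W): α-rule — add ~W, ~W.
    ○ open, literals {W=F}.
  branch 2 (add ~(((~Y | Y) -> W) | (W | X))):
    ~(((~Y | Y) -> W) | (W | X)): α-rule — add ~((~Y | Y) -> W), ~(W | X).
    ~((~Y | Y) -> W): α-rule — add (~Y | Y), ~W.
    ~(W | X): α-rule — add ~W, ~X.
    (~Y | Y): β-rule — branch into ~Y  //  Y.
      branch 2.1 (add ~Y):
        ○ open, literals {W=F, X=F, Y=F}.
      branch 2.2 (add Y):
        ○ open, literals {W=F, X=F, Y=T}.
0 branches closed, 3 open.
An open branch gives a countermodel: W=F (unmentioned atoms arbitrary); under it the original formula is false.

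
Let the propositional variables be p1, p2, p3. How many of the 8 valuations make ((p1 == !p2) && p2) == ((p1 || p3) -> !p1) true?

6

Initial set: {(((p1 == !p2) && p2) == ((p1 || p3) -> !p1))}.
(((p1 == !p2) && p2) == ((p1 || p3) -> !p1)): β-rule — branch into ((p1 == !p2) && p2), ((p1 || p3) -> !p1)  //  !((p1 == !p2) && p2), !((p1 || p3) -> !p1).
  branch 1 (add ((p1 == !p2) && p2), ((p1 || p3) -> !p1)):
    ((p1 == !p2) && p2): α-rule — add (p1 == !p2), p2.
    ((p1 || p3) -> !p1): β-rule — branch into !(p1 || p3)  //  !p1.
      branch 1.1 (add !(p1 || p3)):
        !(p1 || p3): α-rule — add !p1, !p3.
        (p1 == !p2): β-rule — branch into p1, !p2  //  !p1, !!p2.
          branch 1.1.1 (add p1, !p2):
            × closes — contains both p1 and !p1.
          branch 1.1.2 (add !p1, !!p2):
            ○ open, literals {p1=0, p2=1, p3=0}.
      branch 1.2 (add !p1):
        (p1 == !p2): β-rule — branch into p1, !p2  //  !p1, !!p2.
          branch 1.2.1 (add p1, !p2):
            × closes — contains both p1 and !p1.
          branch 1.2.2 (add !p1, !!p2):
            ○ open, literals {p1=0, p2=1}.
  branch 2 (add !((p1 == !p2) && p2), !((p1 || p3) -> !p1)):
    !((p1 || p3) -> !p1): α-rule — add (p1 || p3), !!p1.
    !((p1 == !p2) && p2): β-rule — branch into !(p1 == !p2)  //  !p2.
      branch 2.1 (add !(p1 == !p2)):
        (p1 || p3): β-rule — branch into p1  //  p3.
          branch 2.1.1 (add p1):
            !(p1 == !p2): β-rule — branch into p1, !!p2  //  !p1, !p2.
              branch 2.1.1.1 (add p1, !!p2):
                ○ open, literals {p1=1, p2=1}.
              branch 2.1.1.2 (add !p1, !p2):
                × closes — contains both p1 and !p1.
          branch 2.1.2 (add p3):
            !(p1 == !p2): β-rule — branch into p1, !!p2  //  !p1, !p2.
              branch 2.1.2.1 (add p1, !!p2):
                ○ open, literals {p1=1, p2=1, p3=1}.
              branch 2.1.2.2 (add !p1, !p2):
                × closes — contains both p1 and !p1.
      branch 2.2 (add !p2):
        (p1 || p3): β-rule — branch into p1  //  p3.
          branch 2.2.1 (add p1):
            ○ open, literals {p1=1, p2=0}.
          branch 2.2.2 (add p3):
            ○ open, literals {p1=1, p2=0, p3=1}.
4 branches closed, 6 open.
Each open branch fixes some atoms; the unmentioned ones are free. Counting distinct full assignments: branch {p1=0, p2=1, p3=0} (none free) contributes 1 new; branch {p1=0, p2=1} (p3) contributes 1 new; branch {p1=1, p2=1} (p3) contributes 2 new; branch {p1=1, p2=1, p3=1} (none free) contributes 0 new; branch {p1=1, p2=0} (p3) contributes 2 new; branch {p1=1, p2=0, p3=1} (none free) contributes 0 new. Total: 6.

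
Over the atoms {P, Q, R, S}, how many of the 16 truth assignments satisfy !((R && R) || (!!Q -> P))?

Initial set: {!((R && R) || (!!Q -> P))}.
!((R && R) || (!!Q -> P)): α-rule — add !(R && R), !(!!Q -> P).
!(!!Q -> P): α-rule — add !!Q, !P.
!!Q: drop double negation, giving Q.
!(R && R): β-rule — branch into !R  //  !R.
  branch 1 (add !R):
    ○ open, literals {P=F, Q=T, R=F}.
  branch 2 (add !R):
    ○ open, literals {P=F, Q=T, R=F}.
0 branches closed, 2 open.
Each open branch fixes some atoms; the unmentioned ones are free. Counting distinct full assignments: branch {P=F, Q=T, R=F} (S) contributes 2 new; branch {P=F, Q=T, R=F} (S) contributes 0 new. Total: 2.

2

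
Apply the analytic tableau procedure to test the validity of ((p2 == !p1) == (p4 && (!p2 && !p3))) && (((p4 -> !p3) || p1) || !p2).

Not valid

Assume the negation and expand:
Initial set: {!(((p2 == !p1) == (p4 && (!p2 && !p3))) && (((p4 -> !p3) || p1) || !p2))}.
!(((p2 == !p1) == (p4 && (!p2 && !p3))) && (((p4 -> !p3) || p1) || !p2)): β-rule — branch into !((p2 == !p1) == (p4 && (!p2 && !p3)))  //  !(((p4 -> !p3) || p1) || !p2).
  branch 1 (add !((p2 == !p1) == (p4 && (!p2 && !p3)))):
    !((p2 == !p1) == (p4 && (!p2 && !p3))): β-rule — branch into (p2 == !p1), !(p4 && (!p2 && !p3))  //  !(p2 == !p1), (p4 && (!p2 && !p3)).
      branch 1.1 (add (p2 == !p1), !(p4 && (!p2 && !p3))):
        (p2 == !p1): β-rule — branch into p2, !p1  //  !p2, !!p1.
          branch 1.1.1 (add p2, !p1):
            !(p4 && (!p2 && !p3)): β-rule — branch into !p4  //  !(!p2 && !p3).
              branch 1.1.1.1 (add !p4):
                ○ open, literals {p1=false, p2=true, p4=false}.
              branch 1.1.1.2 (add !(!p2 && !p3)):
                !(!p2 && !p3): β-rule — branch into !!p2  //  !!p3.
                  branch 1.1.1.2.1 (add !!p2):
                    ○ open, literals {p1=false, p2=true}.
                  branch 1.1.1.2.2 (add !!p3):
                    ○ open, literals {p1=false, p2=true, p3=true}.
          branch 1.1.2 (add !p2, !!p1):
            !(p4 && (!p2 && !p3)): β-rule — branch into !p4  //  !(!p2 && !p3).
              branch 1.1.2.1 (add !p4):
                ○ open, literals {p1=true, p2=false, p4=false}.
              branch 1.1.2.2 (add !(!p2 && !p3)):
                !(!p2 && !p3): β-rule — branch into !!p2  //  !!p3.
                  branch 1.1.2.2.1 (add !!p2):
                    × closes — contains both p2 and !p2.
                  branch 1.1.2.2.2 (add !!p3):
                    ○ open, literals {p1=true, p2=false, p3=true}.
      branch 1.2 (add !(p2 == !p1), (p4 && (!p2 && !p3))):
        (p4 && (!p2 && !p3)): α-rule — add p4, (!p2 && !p3).
        (!p2 && !p3): α-rule — add !p2, !p3.
        !(p2 == !p1): β-rule — branch into p2, !!p1  //  !p2, !p1.
          branch 1.2.1 (add p2, !!p1):
            × closes — contains both p2 and !p2.
          branch 1.2.2 (add !p2, !p1):
            ○ open, literals {p1=false, p2=false, p3=false, p4=true}.
  branch 2 (add !(((p4 -> !p3) || p1) || !p2)):
    !(((p4 -> !p3) || p1) || !p2): α-rule — add !((p4 -> !p3) || p1), !!p2.
    !((p4 -> !p3) || p1): α-rule — add !(p4 -> !p3), !p1.
    !(p4 -> !p3): α-rule — add p4, !!p3.
    ○ open, literals {p1=false, p2=true, p3=true, p4=true}.
2 branches closed, 7 open.
An open branch gives a countermodel: p1=false, p2=true, p4=false (unmentioned atoms arbitrary); under it the original formula is false.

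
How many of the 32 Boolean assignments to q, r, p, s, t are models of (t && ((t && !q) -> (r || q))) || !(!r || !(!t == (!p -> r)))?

20

Initial set: {((t && ((t && !q) -> (r || q))) || !(!r || !(!t == (!p -> r))))}.
((t && ((t && !q) -> (r || q))) || !(!r || !(!t == (!p -> r)))): β-rule — branch into (t && ((t && !q) -> (r || q)))  //  !(!r || !(!t == (!p -> r))).
  branch 1 (add (t && ((t && !q) -> (r || q)))):
    (t && ((t && !q) -> (r || q))): α-rule — add t, ((t && !q) -> (r || q)).
    ((t && !q) -> (r || q)): β-rule — branch into !(t && !q)  //  (r || q).
      branch 1.1 (add !(t && !q)):
        !(t && !q): β-rule — branch into !t  //  !!q.
          branch 1.1.1 (add !t):
            × closes — contains both t and !t.
          branch 1.1.2 (add !!q):
            ○ open, literals {q=true, t=true}.
      branch 1.2 (add (r || q)):
        (r || q): β-rule — branch into r  //  q.
          branch 1.2.1 (add r):
            ○ open, literals {r=true, t=true}.
          branch 1.2.2 (add q):
            ○ open, literals {q=true, t=true}.
  branch 2 (add !(!r || !(!t == (!p -> r)))):
    !(!r || !(!t == (!p -> r))): α-rule — add !!r, !!(!t == (!p -> r)).
    !!(!t == (!p -> r)): β-rule — branch into !t, (!p -> r)  //  !!t, !(!p -> r).
      branch 2.1 (add !t, (!p -> r)):
        (!p -> r): β-rule — branch into !!p  //  r.
          branch 2.1.1 (add !!p):
            ○ open, literals {p=true, r=true, t=false}.
          branch 2.1.2 (add r):
            ○ open, literals {r=true, t=false}.
      branch 2.2 (add !!t, !(!p -> r)):
        !(!p -> r): α-rule — add !p, !r.
        × closes — contains both r and !r.
2 branches closed, 5 open.
Each open branch fixes some atoms; the unmentioned ones are free. Counting distinct full assignments: branch {q=true, t=true} (r, p, s) contributes 8 new; branch {r=true, t=true} (q, p, s) contributes 4 new; branch {q=true, t=true} (r, p, s) contributes 0 new; branch {p=true, r=true, t=false} (q, s) contributes 4 new; branch {r=true, t=false} (q, p, s) contributes 4 new. Total: 20.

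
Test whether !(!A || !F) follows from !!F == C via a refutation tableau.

Initial set: {T (!!F == C); F !(!A || !F)}.
T (!!F == C): β-rule — branch into T !!F, T C  //  F !!F, F C.
  branch 1 (add T !!F, T C):
    T !!F: drop double negation, giving T F.
    F !(!A || !F): β-rule — branch into T !A  //  T !F.
      branch 1.1 (add T !A):
        ○ open, literals {A=F, C=T, F=T}.
      branch 1.2 (add T !F):
        × closes — contains both F and !F.
  branch 2 (add F !!F, F C):
    F !!F: drop double negation, giving F F.
    F !(!A || !F): β-rule — branch into T !A  //  T !F.
      branch 2.1 (add T !A):
        ○ open, literals {A=F, C=F, F=F}.
      branch 2.2 (add T !F):
        ○ open, literals {C=F, F=F}.
1 branch closed, 3 open.
An open branch gives a countermodel: A=F, C=T, F=T (unmentioned atoms arbitrary); the premises hold there but the conclusion fails.

No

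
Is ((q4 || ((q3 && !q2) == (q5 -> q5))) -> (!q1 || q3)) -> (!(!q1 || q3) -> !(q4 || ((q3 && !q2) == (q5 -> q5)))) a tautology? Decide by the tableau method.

Valid

Assume the negation and expand:
Initial set: {!(((q4 || ((q3 && !q2) == (q5 -> q5))) -> (!q1 || q3)) -> (!(!q1 || q3) -> !(q4 || ((q3 && !q2) == (q5 -> q5)))))}.
!(((q4 || ((q3 && !q2) == (q5 -> q5))) -> (!q1 || q3)) -> (!(!q1 || q3) -> !(q4 || ((q3 && !q2) == (q5 -> q5))))): α-rule — add ((q4 || ((q3 && !q2) == (q5 -> q5))) -> (!q1 || q3)), !(!(!q1 || q3) -> !(q4 || ((q3 && !q2) == (q5 -> q5)))).
!(!(!q1 || q3) -> !(q4 || ((q3 && !q2) == (q5 -> q5)))): α-rule — add !(!q1 || q3), !!(q4 || ((q3 && !q2) == (q5 -> q5))).
!(!q1 || q3): α-rule — add !!q1, !q3.
((q4 || ((q3 && !q2) == (q5 -> q5))) -> (!q1 || q3)): β-rule — branch into !(q4 || ((q3 && !q2) == (q5 -> q5)))  //  (!q1 || q3).
  branch 1 (add !(q4 || ((q3 && !q2) == (q5 -> q5)))):
    !(q4 || ((q3 && !q2) == (q5 -> q5))): α-rule — add !q4, !((q3 && !q2) == (q5 -> q5)).
    !!(q4 || ((q3 && !q2) == (q5 -> q5))): β-rule — branch into q4  //  ((q3 && !q2) == (q5 -> q5)).
      branch 1.1 (add q4):
        × closes — contains both q4 and !q4.
      branch 1.2 (add ((q3 && !q2) == (q5 -> q5))):
        !((q3 && !q2) == (q5 -> q5)): β-rule — branch into (q3 && !q2), !(q5 -> q5)  //  !(q3 && !q2), (q5 -> q5).
          branch 1.2.1 (add (q3 && !q2), !(q5 -> q5)):
            (q3 && !q2): α-rule — add q3, !q2.
            × closes — contains both q3 and !q3.
          branch 1.2.2 (add !(q3 && !q2), (q5 -> q5)):
            ((q3 && !q2) == (q5 -> q5)): β-rule — branch into (q3 && !q2), (q5 -> q5)  //  !(q3 && !q2), !(q5 -> q5).
              branch 1.2.2.1 (add (q3 && !q2), (q5 -> q5)):
                (q3 && !q2): α-rule — add q3, !q2.
                × closes — contains both q3 and !q3.
              branch 1.2.2.2 (add !(q3 && !q2), !(q5 -> q5)):
                !(q5 -> q5): α-rule — add q5, !q5.
                × closes — contains both q5 and !q5.
  branch 2 (add (!q1 || q3)):
    !!(q4 || ((q3 && !q2) == (q5 -> q5))): β-rule — branch into q4  //  ((q3 && !q2) == (q5 -> q5)).
      branch 2.1 (add q4):
        (!q1 || q3): β-rule — branch into !q1  //  q3.
          branch 2.1.1 (add !q1):
            × closes — contains both q1 and !q1.
          branch 2.1.2 (add q3):
            × closes — contains both q3 and !q3.
      branch 2.2 (add ((q3 && !q2) == (q5 -> q5))):
        (!q1 || q3): β-rule — branch into !q1  //  q3.
          branch 2.2.1 (add !q1):
            × closes — contains both q1 and !q1.
          branch 2.2.2 (add q3):
            × closes — contains both q3 and !q3.
All 8 branches close.
Every branch closed, so the negation is unsatisfiable and the formula is valid.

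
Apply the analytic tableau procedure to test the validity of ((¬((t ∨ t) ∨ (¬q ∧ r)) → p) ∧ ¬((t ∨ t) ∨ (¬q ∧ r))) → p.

Valid

Assume the negation and expand:
Initial set: {¬(((¬((t ∨ t) ∨ (¬q ∧ r)) → p) ∧ ¬((t ∨ t) ∨ (¬q ∧ r))) → p)}.
¬(((¬((t ∨ t) ∨ (¬q ∧ r)) → p) ∧ ¬((t ∨ t) ∨ (¬q ∧ r))) → p): α-rule — add ((¬((t ∨ t) ∨ (¬q ∧ r)) → p) ∧ ¬((t ∨ t) ∨ (¬q ∧ r))), ¬p.
((¬((t ∨ t) ∨ (¬q ∧ r)) → p) ∧ ¬((t ∨ t) ∨ (¬q ∧ r))): α-rule — add (¬((t ∨ t) ∨ (¬q ∧ r)) → p), ¬((t ∨ t) ∨ (¬q ∧ r)).
¬((t ∨ t) ∨ (¬q ∧ r)): α-rule — add ¬(t ∨ t), ¬(¬q ∧ r).
¬(t ∨ t): α-rule — add ¬t, ¬t.
(¬((t ∨ t) ∨ (¬q ∧ r)) → p): β-rule — branch into ¬¬((t ∨ t) ∨ (¬q ∧ r))  //  p.
  branch 1 (add ¬¬((t ∨ t) ∨ (¬q ∧ r))):
    ¬(¬q ∧ r): β-rule — branch into ¬¬q  //  ¬r.
      branch 1.1 (add ¬¬q):
        ¬¬((t ∨ t) ∨ (¬q ∧ r)): β-rule — branch into (t ∨ t)  //  (¬q ∧ r).
          branch 1.1.1 (add (t ∨ t)):
            (t ∨ t): β-rule — branch into t  //  t.
              branch 1.1.1.1 (add t):
                × closes — contains both t and ¬t.
              branch 1.1.1.2 (add t):
                × closes — contains both t and ¬t.
          branch 1.1.2 (add (¬q ∧ r)):
            (¬q ∧ r): α-rule — add ¬q, r.
            × closes — contains both q and ¬q.
      branch 1.2 (add ¬r):
        ¬¬((t ∨ t) ∨ (¬q ∧ r)): β-rule — branch into (t ∨ t)  //  (¬q ∧ r).
          branch 1.2.1 (add (t ∨ t)):
            (t ∨ t): β-rule — branch into t  //  t.
              branch 1.2.1.1 (add t):
                × closes — contains both t and ¬t.
              branch 1.2.1.2 (add t):
                × closes — contains both t and ¬t.
          branch 1.2.2 (add (¬q ∧ r)):
            (¬q ∧ r): α-rule — add ¬q, r.
            × closes — contains both r and ¬r.
  branch 2 (add p):
    × closes — contains both p and ¬p.
All 7 branches close.
Every branch closed, so the negation is unsatisfiable and the formula is valid.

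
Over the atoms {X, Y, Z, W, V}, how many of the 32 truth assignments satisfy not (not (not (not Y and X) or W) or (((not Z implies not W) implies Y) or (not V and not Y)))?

4

Initial set: {not (not (not (not Y and X) or W) or (((not Z implies not W) implies Y) or (not V and not Y)))}.
not (not (not (not Y and X) or W) or (((not Z implies not W) implies Y) or (not V and not Y))): α-rule — add not not (not (not Y and X) or W), not (((not Z implies not W) implies Y) or (not V and not Y)).
not (((not Z implies not W) implies Y) or (not V and not Y)): α-rule — add not ((not Z implies not W) implies Y), not (not V and not Y).
not ((not Z implies not W) implies Y): α-rule — add (not Z implies not W), not Y.
not not (not (not Y and X) or W): β-rule — branch into not (not Y and X)  //  W.
  branch 1 (add not (not Y and X)):
    not (not V and not Y): β-rule — branch into not not V  //  not not Y.
      branch 1.1 (add not not V):
        (not Z implies not W): β-rule — branch into not not Z  //  not W.
          branch 1.1.1 (add not not Z):
            not (not Y and X): β-rule — branch into not not Y  //  not X.
              branch 1.1.1.1 (add not not Y):
                × closes — contains both Y and not Y.
              branch 1.1.1.2 (add not X):
                ○ open, literals {V=T, X=F, Y=F, Z=T}.
          branch 1.1.2 (add not W):
            not (not Y and X): β-rule — branch into not not Y  //  not X.
              branch 1.1.2.1 (add not not Y):
                × closes — contains both Y and not Y.
              branch 1.1.2.2 (add not X):
                ○ open, literals {V=T, W=F, X=F, Y=F}.
      branch 1.2 (add not not Y):
        × closes — contains both Y and not Y.
  branch 2 (add W):
    not (not V and not Y): β-rule — branch into not not V  //  not not Y.
      branch 2.1 (add not not V):
        (not Z implies not W): β-rule — branch into not not Z  //  not W.
          branch 2.1.1 (add not not Z):
            ○ open, literals {V=T, W=T, Y=F, Z=T}.
          branch 2.1.2 (add not W):
            × closes — contains both W and not W.
      branch 2.2 (add not not Y):
        × closes — contains both Y and not Y.
5 branches closed, 3 open.
Each open branch fixes some atoms; the unmentioned ones are free. Counting distinct full assignments: branch {V=T, X=F, Y=F, Z=T} (W) contributes 2 new; branch {V=T, W=F, X=F, Y=F} (Z) contributes 1 new; branch {V=T, W=T, Y=F, Z=T} (X) contributes 1 new. Total: 4.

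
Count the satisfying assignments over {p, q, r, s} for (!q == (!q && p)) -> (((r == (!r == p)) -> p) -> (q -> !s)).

14

Initial set: {T ((!q == (!q && p)) -> (((r == (!r == p)) -> p) -> (q -> !s)))}.
T ((!q == (!q && p)) -> (((r == (!r == p)) -> p) -> (q -> !s))): β-rule — branch into F (!q == (!q && p))  //  T (((r == (!r == p)) -> p) -> (q -> !s)).
  branch 1 (add F (!q == (!q && p))):
    F (!q == (!q && p)): β-rule — branch into T !q, F (!q && p)  //  F !q, T (!q && p).
      branch 1.1 (add T !q, F (!q && p)):
        F (!q && p): β-rule — branch into F !q  //  F p.
          branch 1.1.1 (add F !q):
            × closes — contains both q and !q.
          branch 1.1.2 (add F p):
            ○ open, literals {p=false, q=false}.
      branch 1.2 (add F !q, T (!q && p)):
        T (!q && p): α-rule — add T !q, T p.
        × closes — contains both q and !q.
  branch 2 (add T (((r == (!r == p)) -> p) -> (q -> !s))):
    T (((r == (!r == p)) -> p) -> (q -> !s)): β-rule — branch into F ((r == (!r == p)) -> p)  //  T (q -> !s).
      branch 2.1 (add F ((r == (!r == p)) -> p)):
        F ((r == (!r == p)) -> p): α-rule — add T (r == (!r == p)), F p.
        T (r == (!r == p)): β-rule — branch into T r, T (!r == p)  //  F r, F (!r == p).
          branch 2.1.1 (add T r, T (!r == p)):
            T (!r == p): β-rule — branch into T !r, T p  //  F !r, F p.
              branch 2.1.1.1 (add T !r, T p):
                × closes — contains both r and !r.
              branch 2.1.1.2 (add F !r, F p):
                ○ open, literals {p=false, r=true}.
          branch 2.1.2 (add F r, F (!r == p)):
            F (!r == p): β-rule — branch into T !r, F p  //  F !r, T p.
              branch 2.1.2.1 (add T !r, F p):
                ○ open, literals {p=false, r=false}.
              branch 2.1.2.2 (add F !r, T p):
                × closes — contains both r and !r.
      branch 2.2 (add T (q -> !s)):
        T (q -> !s): β-rule — branch into F q  //  T !s.
          branch 2.2.1 (add F q):
            ○ open, literals {q=false}.
          branch 2.2.2 (add T !s):
            ○ open, literals {s=false}.
4 branches closed, 5 open.
Each open branch fixes some atoms; the unmentioned ones are free. Counting distinct full assignments: branch {p=false, q=false} (r, s) contributes 4 new; branch {p=false, r=true} (q, s) contributes 2 new; branch {p=false, r=false} (q, s) contributes 2 new; branch {q=false} (p, r, s) contributes 4 new; branch {s=false} (p, q, r) contributes 2 new. Total: 14.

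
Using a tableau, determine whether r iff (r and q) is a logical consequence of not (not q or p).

Initial set: {T not (not q or p); F (r iff (r and q))}.
T not (not q or p): α-rule — add F not q, F p.
F (r iff (r and q)): β-rule — branch into T r, F (r and q)  //  F r, T (r and q).
  branch 1 (add T r, F (r and q)):
    F (r and q): β-rule — branch into F r  //  F q.
      branch 1.1 (add F r):
        × closes — contains both r and not r.
      branch 1.2 (add F q):
        × closes — contains both q and not q.
  branch 2 (add F r, T (r and q)):
    T (r and q): α-rule — add T r, T q.
    × closes — contains both r and not r.
All 3 branches close.
Every branch closed, so the premises entail the conclusion.

Yes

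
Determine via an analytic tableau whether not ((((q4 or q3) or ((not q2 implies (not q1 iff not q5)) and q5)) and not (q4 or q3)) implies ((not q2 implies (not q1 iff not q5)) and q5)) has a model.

Unsatisfiable

Initial set: {T not ((((q4 or q3) or ((not q2 implies (not q1 iff not q5)) and q5)) and not (q4 or q3)) implies ((not q2 implies (not q1 iff not q5)) and q5))}.
T not ((((q4 or q3) or ((not q2 implies (not q1 iff not q5)) and q5)) and not (q4 or q3)) implies ((not q2 implies (not q1 iff not q5)) and q5)): α-rule — add T (((q4 or q3) or ((not q2 implies (not q1 iff not q5)) and q5)) and not (q4 or q3)), F ((not q2 implies (not q1 iff not q5)) and q5).
T (((q4 or q3) or ((not q2 implies (not q1 iff not q5)) and q5)) and not (q4 or q3)): α-rule — add T ((q4 or q3) or ((not q2 implies (not q1 iff not q5)) and q5)), T not (q4 or q3).
T not (q4 or q3): α-rule — add F q4, F q3.
F ((not q2 implies (not q1 iff not q5)) and q5): β-rule — branch into F (not q2 implies (not q1 iff not q5))  //  F q5.
  branch 1 (add F (not q2 implies (not q1 iff not q5))):
    F (not q2 implies (not q1 iff not q5)): α-rule — add T not q2, F (not q1 iff not q5).
    T ((q4 or q3) or ((not q2 implies (not q1 iff not q5)) and q5)): β-rule — branch into T (q4 or q3)  //  T ((not q2 implies (not q1 iff not q5)) and q5).
      branch 1.1 (add T (q4 or q3)):
        F (not q1 iff not q5): β-rule — branch into T not q1, F not q5  //  F not q1, T not q5.
          branch 1.1.1 (add T not q1, F not q5):
            T (q4 or q3): β-rule — branch into T q4  //  T q3.
              branch 1.1.1.1 (add T q4):
                × closes — contains both q4 and not q4.
              branch 1.1.1.2 (add T q3):
                × closes — contains both q3 and not q3.
          branch 1.1.2 (add F not q1, T not q5):
            T (q4 or q3): β-rule — branch into T q4  //  T q3.
              branch 1.1.2.1 (add T q4):
                × closes — contains both q4 and not q4.
              branch 1.1.2.2 (add T q3):
                × closes — contains both q3 and not q3.
      branch 1.2 (add T ((not q2 implies (not q1 iff not q5)) and q5)):
        T ((not q2 implies (not q1 iff not q5)) and q5): α-rule — add T (not q2 implies (not q1 iff not q5)), T q5.
        F (not q1 iff not q5): β-rule — branch into T not q1, F not q5  //  F not q1, T not q5.
          branch 1.2.1 (add T not q1, F not q5):
            T (not q2 implies (not q1 iff not q5)): β-rule — branch into F not q2  //  T (not q1 iff not q5).
              branch 1.2.1.1 (add F not q2):
                × closes — contains both q2 and not q2.
              branch 1.2.1.2 (add T (not q1 iff not q5)):
                T (not q1 iff not q5): β-rule — branch into T not q1, T not q5  //  F not q1, F not q5.
                  branch 1.2.1.2.1 (add T not q1, T not q5):
                    × closes — contains both q5 and not q5.
                  branch 1.2.1.2.2 (add F not q1, F not q5):
                    × closes — contains both q1 and not q1.
          branch 1.2.2 (add F not q1, T not q5):
            × closes — contains both q5 and not q5.
  branch 2 (add F q5):
    T ((q4 or q3) or ((not q2 implies (not q1 iff not q5)) and q5)): β-rule — branch into T (q4 or q3)  //  T ((not q2 implies (not q1 iff not q5)) and q5).
      branch 2.1 (add T (q4 or q3)):
        T (q4 or q3): β-rule — branch into T q4  //  T q3.
          branch 2.1.1 (add T q4):
            × closes — contains both q4 and not q4.
          branch 2.1.2 (add T q3):
            × closes — contains both q3 and not q3.
      branch 2.2 (add T ((not q2 implies (not q1 iff not q5)) and q5)):
        T ((not q2 implies (not q1 iff not q5)) and q5): α-rule — add T (not q2 implies (not q1 iff not q5)), T q5.
        × closes — contains both q5 and not q5.
All 11 branches close.
Every branch closed; the formula is unsatisfiable.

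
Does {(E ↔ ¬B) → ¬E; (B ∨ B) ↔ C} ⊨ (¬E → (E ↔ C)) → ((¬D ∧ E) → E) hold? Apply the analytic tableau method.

Yes

Initial set: {((E ↔ ¬B) → ¬E); ((B ∨ B) ↔ C); ¬((¬E → (E ↔ C)) → ((¬D ∧ E) → E))}.
¬((¬E → (E ↔ C)) → ((¬D ∧ E) → E)): α-rule — add (¬E → (E ↔ C)), ¬((¬D ∧ E) → E).
¬((¬D ∧ E) → E): α-rule — add (¬D ∧ E), ¬E.
(¬D ∧ E): α-rule — add ¬D, E.
× closes — contains both E and ¬E.
All 1 branch closes.
Every branch closed, so the premises entail the conclusion.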